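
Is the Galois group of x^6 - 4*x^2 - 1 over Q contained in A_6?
Yes

The polynomial is irreducible of degree 6 over Q. Its discriminant is 3356224 = 1832^2, a perfect square. A Galois group lies in the alternating group exactly when the discriminant is a square in Q, so the Galois group (S_4) is contained in A_6.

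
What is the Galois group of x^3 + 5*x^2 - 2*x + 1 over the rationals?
The polynomial is an irreducible cubic over Q and its discriminant is -575, which is not a perfect square. For an irreducible cubic, a non-square discriminant gives Galois group S_3.

S_3, the symmetric group on 3 letters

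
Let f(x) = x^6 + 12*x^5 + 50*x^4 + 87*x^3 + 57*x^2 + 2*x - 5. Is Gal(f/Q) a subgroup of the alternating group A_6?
The polynomial is irreducible of degree 6 over Q. Its discriminant is 30991489 = 5567^2, a perfect square. A Galois group lies in the alternating group exactly when the discriminant is a square in Q, so the Galois group (PSL(2,5)) is contained in A_6.

Yes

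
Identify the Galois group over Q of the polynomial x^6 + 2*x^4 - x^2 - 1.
A_4

The polynomial f is an irreducible sextic over Q, so G = Gal(f/Q) is one of the 16 transitive subgroups 6T1, ..., 6T16 of S_6. The discriminant of f is 153664 = 392^2, a perfect square, so G is contained in A_6. The transitive groups of degree 6 contained in A_6 are: A_4 (6T4, order 12), S_4 (6T7, order 24), (C_3 x C_3) : C_4 (6T10, order 36), PSL(2,5) (6T12, order 60), A_6 (6T15, order 360). By Dedekind's theorem, for a prime p not dividing disc(f) the degrees of the irreducible factors of f mod p form the cycle type of an element of G. Factoring f modulo the 33 such primes p <= 149 (skipping 2, 7, which divide the discriminant), each new pattern first appears at: mod 3: f = (x^3 + x^2 + 2)(x^3 + 2x^2 + 1), pattern 3+3; mod 13: f = (x + 2)(x + 11)(x^2 + 8)(x^2 + 11), pattern 2+2+1+1. No other pattern occurs in this range, so the set of observed cycle types is {3+3, 2+2+1+1}. The candidates containing elements of all these cycle types are A_4 (6T4) of order 12, S_4 (6T7) of order 24, (C_3 x C_3) : C_4 (6T10) of order 36, PSL(2,5) (6T12) of order 60, A_6 (6T15) of order 360; the others are excluded. The observed types are precisely the cycle types that occur in A_4 (6T4) (apart from the identity). Each of the other remaining candidates has further cycle types, and by the Chebotarev density theorem the matching factorization patterns would occur for a proportion of primes equal to their share of the group: S_4 (6T7) additionally contains elements of type 4+2 (6 of its 24 elements, about 25% of primes); (C_3 x C_3) : C_4 (6T10) additionally contains elements of type 4+2, 3+1+1+1 (22 of its 36 elements, about 61% of primes); PSL(2,5) (6T12) additionally contains elements of type 5+1 (24 of its 60 elements, about 40% of primes); A_6 (6T15) additionally contains elements of type 5+1, 4+2, 3+1+1+1 (274 of its 360 elements, about 76% of primes). None of the 33 primes tested shows any such pattern (for each of these groups the chance of that is below 10^-4), which rules them out. Hence G = A_4 (6T4), of order 12.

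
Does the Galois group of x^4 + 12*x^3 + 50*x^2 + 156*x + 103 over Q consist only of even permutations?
No

The polynomial is irreducible of degree 4 over Q. Its discriminant is -1313998848, which is not a perfect square. A Galois group lies in the alternating group exactly when the discriminant is a square in Q, so the Galois group (D_4) is not contained in A_4.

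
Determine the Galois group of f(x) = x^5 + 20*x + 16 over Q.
A_5 (also written A5)

The polynomial f is an irreducible quintic over Q, so G = Gal(f/Q) is a transitive subgroup of S_5: one of C_5 (5T1, order 5), D_5 (5T2, order 10), F_20 (5T3, order 20), A_5 (5T4, order 60) or S_5 (5T5, order 120). The discriminant of f is 1024000000 = 32000^2, a perfect square, so G is contained in A_5. The transitive groups of degree 5 contained in A_5 are: C_5 (5T1, order 5), D_5 (5T2, order 10), A_5 (5T4, order 60). By Dedekind's theorem, for a prime p not dividing disc(f) the degrees of the irreducible factors of f mod p form the cycle type of an element of G. Factoring f modulo the 2 such primes p <= 7 (skipping 2, 5, which divide the discriminant), each new pattern first appears at: mod 3: f = (x^5 + 2x + 1), pattern 5; mod 7: f = (x + 2)(x + 3)(x^3 + 2x^2 + 5x + 5), pattern 3+1+1. No other pattern occurs in this range, so the set of observed cycle types is {5, 3+1+1}. Among the candidates above, the only group containing elements of all these cycle types is A_5 (5T4) — each of C_5 (5T1), D_5 (5T2) lacks at least one of them. Hence G = A_5 (5T4), of order 60.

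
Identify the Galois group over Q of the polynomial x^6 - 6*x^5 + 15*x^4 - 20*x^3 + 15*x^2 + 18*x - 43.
6T15: A_6

The polynomial f is an irreducible sextic over Q, so G = Gal(f/Q) is one of the 16 transitive subgroups 6T1, ..., 6T16 of S_6. The discriminant of f is 746496000000 = 864000^2, a perfect square, so G is contained in A_6. The transitive groups of degree 6 contained in A_6 are: A_4 (6T4, order 12), S_4 (6T7, order 24), (C_3 x C_3) : C_4 (6T10, order 36), PSL(2,5) (6T12, order 60), A_6 (6T15, order 360). By Dedekind's theorem, for a prime p not dividing disc(f) the degrees of the irreducible factors of f mod p form the cycle type of an element of G. Factoring f modulo the 6 such primes p <= 23 (skipping 2, 3, 5, which divide the discriminant), each new pattern first appears at: mod 7: f = (x + 2)(x^5 + 6x^4 + 3x^3 + 2x^2 + 4x + 3), pattern 5+1; mod 23: f = (x + 6)(x + 11)(x + 20)(x^3 + 3x^2 + 4x + 8), pattern 3+1+1+1. No other pattern occurs in this range, so the set of observed cycle types is {5+1, 3+1+1+1}. Among the candidates above, the only group containing elements of all these cycle types is A_6 (6T15) — each of A_4 (6T4), S_4 (6T7), (C_3 x C_3) : C_4 (6T10), PSL(2,5) (6T12) lacks at least one of them. Hence G = A_6 (6T15), of order 360.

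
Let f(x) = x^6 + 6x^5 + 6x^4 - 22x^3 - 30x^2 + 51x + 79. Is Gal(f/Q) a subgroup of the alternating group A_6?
No

The polynomial is irreducible of degree 6 over Q. Its discriminant is -51195483, which is not a perfect square. A Galois group lies in the alternating group exactly when the discriminant is a square in Q, so the Galois group (C_3 x S_3) is not contained in A_6.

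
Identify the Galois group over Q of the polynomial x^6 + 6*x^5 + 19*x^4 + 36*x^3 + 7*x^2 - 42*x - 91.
A_4, A_4 acting on 6 points

The polynomial f is an irreducible sextic over Q, so G = Gal(f/Q) is one of the 16 transitive subgroups 6T1, ..., 6T16 of S_6. The discriminant of f is 164995463643136 = 12845056^2, a perfect square, so G is contained in A_6. The transitive groups of degree 6 contained in A_6 are: A_4 (6T4, order 12), S_4 (6T7, order 24), (C_3 x C_3) : C_4 (6T10, order 36), PSL(2,5) (6T12, order 60), A_6 (6T15, order 360). By Dedekind's theorem, for a prime p not dividing disc(f) the degrees of the irreducible factors of f mod p form the cycle type of an element of G. Factoring f modulo the 33 such primes p <= 149 (skipping 2, 7, which divide the discriminant), each new pattern first appears at: mod 3: f = (x^3 + 2x + 1)(x^3 + 2x + 2), pattern 3+3; mod 13: f = (x)(x + 2)(x^2 + 2x + 8)(x^2 + 2x + 12), pattern 2+2+1+1. No other pattern occurs in this range, so the set of observed cycle types is {3+3, 2+2+1+1}. The candidates containing elements of all these cycle types are A_4 (6T4) of order 12, S_4 (6T7) of order 24, (C_3 x C_3) : C_4 (6T10) of order 36, PSL(2,5) (6T12) of order 60, A_6 (6T15) of order 360; the others are excluded. The observed types are precisely the cycle types that occur in A_4 (6T4) (apart from the identity). Each of the other remaining candidates has further cycle types, and by the Chebotarev density theorem the matching factorization patterns would occur for a proportion of primes equal to their share of the group: S_4 (6T7) additionally contains elements of type 4+2 (6 of its 24 elements, about 25% of primes); (C_3 x C_3) : C_4 (6T10) additionally contains elements of type 4+2, 3+1+1+1 (22 of its 36 elements, about 61% of primes); PSL(2,5) (6T12) additionally contains elements of type 5+1 (24 of its 60 elements, about 40% of primes); A_6 (6T15) additionally contains elements of type 5+1, 4+2, 3+1+1+1 (274 of its 360 elements, about 76% of primes). None of the 33 primes tested shows any such pattern (for each of these groups the chance of that is below 10^-4), which rules them out. Hence G = A_4 (6T4), of order 12.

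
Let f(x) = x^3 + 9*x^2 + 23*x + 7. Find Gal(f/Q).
The polynomial is an irreducible cubic over Q and its discriminant is -1472, which is not a perfect square. For an irreducible cubic, a non-square discriminant gives Galois group S_3.

S_3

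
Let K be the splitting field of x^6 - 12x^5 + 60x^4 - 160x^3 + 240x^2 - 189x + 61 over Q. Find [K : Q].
The degree of the splitting field over Q equals the order of the Galois group, so first determine the group. The polynomial f is an irreducible sextic over Q, so G = Gal(f/Q) is one of the 16 transitive subgroups 6T1, ..., 6T16 of S_6. The discriminant of f is -9059283, which is not a perfect square, so G is not contained in A_6. The transitive groups of degree 6 not contained in A_6 are: C_6 (6T1, order 6), S_3 (6T2, order 6), D_6 (6T3, order 12), C_3 x S_3 (6T5, order 18), A_4 x C_2 (6T6, order 24), S_4 (6T8, order 24), S_3 x S_3 (6T9, order 36), S_4 x C_2 (6T11, order 48), (S_3 x S_3) : C_2 (6T13, order 72), PGL(2,5) (6T14, order 120), S_6 (6T16, order 720). By Dedekind's theorem, for a prime p not dividing disc(f) the degrees of the irreducible factors of f mod p form the cycle type of an element of G. Factoring f modulo the 28 such primes p <= 127 (skipping 3, 17, 43, which divide the discriminant), each new pattern first appears at: mod 2: f = (x^6 + x + 1), pattern 6; mod 7: f = (x + 4)(x^2 + 6x + 4)(x^3 + 6x^2 + 6), pattern 3+2+1; mod 11: f = (x^2 + 9x + 2)(x^4 + x^3 + 5x^2 + 2x + 3), pattern 4+2; mod 13: f = (x + 3)(x + 8)(x^2 + 6x + 3)(x^2 + 10x + 5), pattern 2+2+1+1; mod 61: f = (x)(x + 2)(x + 8)(x + 19)(x^2 + 20x + 6), pattern 2+1+1+1+1; mod 97: f = (x + 8)(x + 10)(x + 47)(x^3 + 20x^2 + 65x + 10), pattern 3+1+1+1; mod 113: f = (x^2 + 6)(x^2 + 41x + 19)(x^2 + 60x + 61), pattern 2+2+2; mod 127: f = (x^3 + 33x^2 + x + 91)(x^3 + 82x^2 + 20x + 23), pattern 3+3. No other pattern occurs in this range, so the set of observed cycle types is {6, 3+2+1, 4+2, 2+2+1+1, 2+1+1+1+1, 3+1+1+1, 2+2+2, 3+3}. The candidates containing elements of all these cycle types are (S_3 x S_3) : C_2 (6T13) of order 72, S_6 (6T16) of order 720; the others are excluded. The observed types are precisely the cycle types that occur in (S_3 x S_3) : C_2 (6T13) (apart from the identity). Each of the other remaining candidates has further cycle types, and by the Chebotarev density theorem the matching factorization patterns would occur for a proportion of primes equal to their share of the group: S_6 (6T16) additionally contains elements of type 5+1, 4+1+1 (234 of its 720 elements, about 32% of primes). None of the 28 primes tested shows any such pattern (for each of these groups the chance of that is below 10^-4), which rules them out. Hence G = (S_3 x S_3) : C_2 (6T13), of order 72. The Galois group (S_3 x S_3) : C_2 (6T13) has order 72, so the splitting field has degree 72 over Q.

72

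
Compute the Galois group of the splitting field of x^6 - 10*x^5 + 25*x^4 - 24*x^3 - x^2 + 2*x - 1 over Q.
The polynomial f is an irreducible sextic over Q, so G = Gal(f/Q) is one of the 16 transitive subgroups 6T1, ..., 6T16 of S_6. The discriminant of f is 30840979456 = 175616^2, a perfect square, so G is contained in A_6. The transitive groups of degree 6 contained in A_6 are: A_4 (6T4, order 12), S_4 (6T7, order 24), (C_3 x C_3) : C_4 (6T10, order 36), PSL(2,5) (6T12, order 60), A_6 (6T15, order 360). By Dedekind's theorem, for a prime p not dividing disc(f) the degrees of the irreducible factors of f mod p form the cycle type of an element of G. Factoring f modulo the 33 such primes p <= 149 (skipping 2, 7, which divide the discriminant), each new pattern first appears at: mod 3: f = (x^3 + x^2 + x + 2)(x^3 + x^2 + 2x + 1), pattern 3+3; mod 13: f = (x + 7)(x + 8)(x^2 + 6x + 2)(x^2 + 8x + 8), pattern 2+2+1+1. No other pattern occurs in this range, so the set of observed cycle types is {3+3, 2+2+1+1}. The candidates containing elements of all these cycle types are A_4 (6T4) of order 12, S_4 (6T7) of order 24, (C_3 x C_3) : C_4 (6T10) of order 36, PSL(2,5) (6T12) of order 60, A_6 (6T15) of order 360; the others are excluded. The observed types are precisely the cycle types that occur in A_4 (6T4) (apart from the identity). Each of the other remaining candidates has further cycle types, and by the Chebotarev density theorem the matching factorization patterns would occur for a proportion of primes equal to their share of the group: S_4 (6T7) additionally contains elements of type 4+2 (6 of its 24 elements, about 25% of primes); (C_3 x C_3) : C_4 (6T10) additionally contains elements of type 4+2, 3+1+1+1 (22 of its 36 elements, about 61% of primes); PSL(2,5) (6T12) additionally contains elements of type 5+1 (24 of its 60 elements, about 40% of primes); A_6 (6T15) additionally contains elements of type 5+1, 4+2, 3+1+1+1 (274 of its 360 elements, about 76% of primes). None of the 33 primes tested shows any such pattern (for each of these groups the chance of that is below 10^-4), which rules them out. Hence G = A_4 (6T4), of order 12.

A_4, A_4 acting on 6 points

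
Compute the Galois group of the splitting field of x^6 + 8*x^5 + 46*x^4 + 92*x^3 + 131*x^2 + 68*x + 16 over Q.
The polynomial f is an irreducible sextic over Q, so G = Gal(f/Q) is one of the 16 transitive subgroups 6T1, ..., 6T16 of S_6. The discriminant of f is -905404436480000, which is not a perfect square, so G is not contained in A_6. The transitive groups of degree 6 not contained in A_6 are: C_6 (6T1, order 6), S_3 (6T2, order 6), D_6 (6T3, order 12), C_3 x S_3 (6T5, order 18), A_4 x C_2 (6T6, order 24), S_4 (6T8, order 24), S_3 x S_3 (6T9, order 36), S_4 x C_2 (6T11, order 48), (S_3 x S_3) : C_2 (6T13, order 72), PGL(2,5) (6T14, order 120), S_6 (6T16, order 720). By Dedekind's theorem, for a prime p not dividing disc(f) the degrees of the irreducible factors of f mod p form the cycle type of an element of G. Factoring f modulo the 22 such primes p <= 97 (skipping 2, 5, 61, which divide the discriminant), each new pattern first appears at: mod 3: f = (x^3 + 2x + 2)(x^3 + 2x^2 + 2x + 2), pattern 3+3; mod 7: f = (x^2 + 2)(x^2 + 3x + 5)(x^2 + 5x + 3), pattern 2+2+2; mod 13: f = (x + 1)(x + 7)(x^4 + x + 6), pattern 4+1+1; mod 43: f = (x + 36)(x + 39)(x^2 + 25x + 31)(x^2 + 37x + 2), pattern 2+2+1+1. No other pattern occurs in this range, so the set of observed cycle types is {3+3, 2+2+2, 4+1+1, 2+2+1+1}. The candidates containing elements of all these cycle types are S_4 (6T8) of order 24, S_4 x C_2 (6T11) of order 48, PGL(2,5) (6T14) of order 120, S_6 (6T16) of order 720; the others are excluded. The observed types are precisely the cycle types that occur in S_4 (6T8) (apart from the identity). Each of the other remaining candidates has further cycle types, and by the Chebotarev density theorem the matching factorization patterns would occur for a proportion of primes equal to their share of the group: S_4 x C_2 (6T11) additionally contains elements of type 6, 4+2, 2+1+1+1+1 (17 of its 48 elements, about 35% of primes); PGL(2,5) (6T14) additionally contains elements of type 6, 5+1 (44 of its 120 elements, about 37% of primes); S_6 (6T16) additionally contains elements of type 6, 5+1, 4+2, 3+2+1, 3+1+1+1, 2+1+1+1+1 (529 of its 720 elements, about 73% of primes). None of the 22 primes tested shows any such pattern (for each of these groups the chance of that is below 10^-4), which rules them out. Hence G = S_4 (6T8), of order 24.

S_4 (also written S4-)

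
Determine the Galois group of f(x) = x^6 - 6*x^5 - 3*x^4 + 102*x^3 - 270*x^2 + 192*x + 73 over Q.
A_4 x C_2 (also written A4xC2)

The polynomial f is an irreducible sextic over Q, so G = Gal(f/Q) is one of the 16 transitive subgroups 6T1, ..., 6T16 of S_6. The discriminant of f is -30366624190464, which is not a perfect square, so G is not contained in A_6. The transitive groups of degree 6 not contained in A_6 are: C_6 (6T1, order 6), S_3 (6T2, order 6), D_6 (6T3, order 12), C_3 x S_3 (6T5, order 18), A_4 x C_2 (6T6, order 24), S_4 (6T8, order 24), S_3 x S_3 (6T9, order 36), S_4 x C_2 (6T11, order 48), (S_3 x S_3) : C_2 (6T13, order 72), PGL(2,5) (6T14, order 120), S_6 (6T16, order 720). By Dedekind's theorem, for a prime p not dividing disc(f) the degrees of the irreducible factors of f mod p form the cycle type of an element of G. Factoring f modulo the 33 such primes p <= 149 (skipping 2, 3, which divide the discriminant), each new pattern first appears at: mod 5: f = (x^3 + 4x + 2)(x^3 + 4x^2 + 3x + 4), pattern 3+3; mod 7: f = (x^6 + x^5 + 4x^4 + 4x^3 + 3x^2 + 3x + 3), pattern 6; mod 17: f = (x + 6)(x + 15)(x^2 + x + 3)(x^2 + 6x + 6), pattern 2+2+1+1; mod 19: f = (x + 3)(x + 4)(x + 8)(x + 14)(x^2 + 3x + 12), pattern 2+1+1+1+1; mod 71: f = (x^2 + 30x + 15)(x^2 + 48x + 46)(x^2 + 58x + 7), pattern 2+2+2. No other pattern occurs in this range, so the set of observed cycle types is {3+3, 6, 2+2+1+1, 2+1+1+1+1, 2+2+2}. The candidates containing elements of all these cycle types are A_4 x C_2 (6T6) of order 24, S_4 x C_2 (6T11) of order 48, (S_3 x S_3) : C_2 (6T13) of order 72, S_6 (6T16) of order 720; the others are excluded. The observed types are precisely the cycle types that occur in A_4 x C_2 (6T6) (apart from the identity). Each of the other remaining candidates has further cycle types, and by the Chebotarev density theorem the matching factorization patterns would occur for a proportion of primes equal to their share of the group: S_4 x C_2 (6T11) additionally contains elements of type 4+2, 4+1+1 (12 of its 48 elements, about 25% of primes); (S_3 x S_3) : C_2 (6T13) additionally contains elements of type 4+2, 3+2+1, 3+1+1+1 (34 of its 72 elements, about 47% of primes); S_6 (6T16) additionally contains elements of type 5+1, 4+2, 4+1+1, 3+2+1, 3+1+1+1 (484 of its 720 elements, about 67% of primes). None of the 33 primes tested shows any such pattern (for each of these groups the chance of that is below 10^-4), which rules them out. Hence G = A_4 x C_2 (6T6), of order 24.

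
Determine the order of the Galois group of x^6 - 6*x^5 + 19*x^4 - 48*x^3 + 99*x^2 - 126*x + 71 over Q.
48

The degree of the splitting field over Q equals the order of the Galois group, so first determine the group. The polynomial f is an irreducible sextic over Q, so G = Gal(f/Q) is one of the 16 transitive subgroups 6T1, ..., 6T16 of S_6. The discriminant of f is -122931200, which is not a perfect square, so G is not contained in A_6. The transitive groups of degree 6 not contained in A_6 are: C_6 (6T1, order 6), S_3 (6T2, order 6), D_6 (6T3, order 12), C_3 x S_3 (6T5, order 18), A_4 x C_2 (6T6, order 24), S_4 (6T8, order 24), S_3 x S_3 (6T9, order 36), S_4 x C_2 (6T11, order 48), (S_3 x S_3) : C_2 (6T13, order 72), PGL(2,5) (6T14, order 120), S_6 (6T16, order 720). By Dedekind's theorem, for a prime p not dividing disc(f) the degrees of the irreducible factors of f mod p form the cycle type of an element of G. Factoring f modulo the 17 such primes p <= 71 (skipping 2, 5, 7, which divide the discriminant), each new pattern first appears at: mod 3: f = (x^3 + x^2 + x + 2)(x^3 + 2x^2 + x + 1), pattern 3+3; mod 13: f = (x^6 + 7x^5 + 6x^4 + 4x^3 + 8x^2 + 4x + 6), pattern 6; mod 19: f = (x^2 + 7x + 3)(x^4 + 6x^3 + 12x^2 + 2x + 11), pattern 4+2; mod 23: f = (x + 16)(x + 17)(x^4 + 7x^3 + 22x^2 + 13x + 11), pattern 4+1+1; mod 53: f = (x^2 + x + 43)(x^2 + 14x + 41)(x^2 + 32x + 24), pattern 2+2+2; mod 59: f = (x + 11)(x + 19)(x^2 + 36x + 21)(x^2 + 46x + 39), pattern 2+2+1+1; mod 71: f = (x)(x + 38)(x + 55)(x + 60)(x^2 + 54x + 62), pattern 2+1+1+1+1. No other pattern occurs in this range, so the set of observed cycle types is {3+3, 6, 4+2, 4+1+1, 2+2+2, 2+2+1+1, 2+1+1+1+1}. The candidates containing elements of all these cycle types are S_4 x C_2 (6T11) of order 48, S_6 (6T16) of order 720; the others are excluded. The observed types are precisely the cycle types that occur in S_4 x C_2 (6T11) (apart from the identity). Each of the other remaining candidates has further cycle types, and by the Chebotarev density theorem the matching factorization patterns would occur for a proportion of primes equal to their share of the group: S_6 (6T16) additionally contains elements of type 5+1, 3+2+1, 3+1+1+1 (304 of its 720 elements, about 42% of primes). None of the 17 primes tested shows any such pattern (for each of these groups the chance of that is below 10^-4), which rules them out. Hence G = S_4 x C_2 (6T11), of order 48. The Galois group S_4 x C_2 (6T11) has order 48, so the splitting field has degree 48 over Q.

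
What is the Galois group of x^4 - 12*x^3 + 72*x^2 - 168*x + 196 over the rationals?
The polynomial is an irreducible quartic over Q and its discriminant is 388562944 = 19712^2, a perfect square, so the Galois group is contained in A_4. The resolvent cubic y^3 - 72*y^2 + 1232*y splits completely over Q, which gives the Klein four-group V_4.

4T2: V_4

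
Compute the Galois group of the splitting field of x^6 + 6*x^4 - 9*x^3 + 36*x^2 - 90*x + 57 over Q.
The polynomial f is an irreducible sextic over Q, so G = Gal(f/Q) is one of the 16 transitive subgroups 6T1, ..., 6T16 of S_6. The discriminant of f is -1691782213203, which is not a perfect square, so G is not contained in A_6. The transitive groups of degree 6 not contained in A_6 are: C_6 (6T1, order 6), S_3 (6T2, order 6), D_6 (6T3, order 12), C_3 x S_3 (6T5, order 18), A_4 x C_2 (6T6, order 24), S_4 (6T8, order 24), S_3 x S_3 (6T9, order 36), S_4 x C_2 (6T11, order 48), (S_3 x S_3) : C_2 (6T13, order 72), PGL(2,5) (6T14, order 120), S_6 (6T16, order 720). By Dedekind's theorem, for a prime p not dividing disc(f) the degrees of the irreducible factors of f mod p form the cycle type of an element of G. Factoring f modulo the 37 such primes p <= 173 (skipping 3, 73, 127, which divide the discriminant), each new pattern first appears at: mod 2: f = (x^6 + x^3 + 1), pattern 6; mod 7: f = (x^3 + 2x + 6)(x^3 + 4x + 6), pattern 3+3; mod 17: f = (x^2 + x + 16)(x^2 + 6x + 14)(x^2 + 10x + 2), pattern 2+2+2; mod 19: f = (x)(x + 3)(x + 4)(x + 5)(x + 10)(x + 16), pattern 1+1+1+1+1+1. No other pattern occurs in this range, so the set of observed cycle types is {6, 3+3, 2+2+2, 1+1+1+1+1+1}. The candidates containing elements of all these cycle types are C_6 (6T1) of order 6, D_6 (6T3) of order 12, C_3 x S_3 (6T5) of order 18, A_4 x C_2 (6T6) of order 24, S_3 x S_3 (6T9) of order 36, S_4 x C_2 (6T11) of order 48, (S_3 x S_3) : C_2 (6T13) of order 72, PGL(2,5) (6T14) of order 120, S_6 (6T16) of order 720; the others are excluded. The observed types are precisely the cycle types that occur in C_6 (6T1). Each of the other remaining candidates has further cycle types, and by the Chebotarev density theorem the matching factorization patterns would occur for a proportion of primes equal to their share of the group: D_6 (6T3) additionally contains elements of type 2+2+1+1 (3 of its 12 elements, about 25% of primes); C_3 x S_3 (6T5) additionally contains elements of type 3+1+1+1 (4 of its 18 elements, about 22% of primes); A_4 x C_2 (6T6) additionally contains elements of type 2+2+1+1, 2+1+1+1+1 (6 of its 24 elements, about 25% of primes); S_3 x S_3 (6T9) additionally contains elements of type 3+1+1+1, 2+2+1+1 (13 of its 36 elements, about 36% of primes); S_4 x C_2 (6T11) additionally contains elements of type 4+2, 4+1+1, 2+2+1+1, 2+1+1+1+1 (24 of its 48 elements, about 50% of primes); (S_3 x S_3) : C_2 (6T13) additionally contains elements of type 4+2, 3+2+1, 3+1+1+1, 2+2+1+1, 2+1+1+1+1 (49 of its 72 elements, about 68% of primes); PGL(2,5) (6T14) additionally contains elements of type 5+1, 4+1+1, 2+2+1+1 (69 of its 120 elements, about 58% of primes); S_6 (6T16) additionally contains elements of type 5+1, 4+2, 4+1+1, 3+2+1, 3+1+1+1, 2+2+1+1, 2+1+1+1+1 (544 of its 720 elements, about 76% of primes). None of the 37 primes tested shows any such pattern (for each of these groups the chance of that is below 10^-4), which rules them out. Hence G = C_6 (6T1), of order 6.

6T1: C_6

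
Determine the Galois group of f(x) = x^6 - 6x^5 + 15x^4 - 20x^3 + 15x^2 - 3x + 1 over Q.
(S_3 x S_3) : C_2 (order 72)

The polynomial f is an irreducible sextic over Q, so G = Gal(f/Q) is one of the 16 transitive subgroups 6T1, ..., 6T16 of S_6. The discriminant of f is -9059283, which is not a perfect square, so G is not contained in A_6. The transitive groups of degree 6 not contained in A_6 are: C_6 (6T1, order 6), S_3 (6T2, order 6), D_6 (6T3, order 12), C_3 x S_3 (6T5, order 18), A_4 x C_2 (6T6, order 24), S_4 (6T8, order 24), S_3 x S_3 (6T9, order 36), S_4 x C_2 (6T11, order 48), (S_3 x S_3) : C_2 (6T13, order 72), PGL(2,5) (6T14, order 120), S_6 (6T16, order 720). By Dedekind's theorem, for a prime p not dividing disc(f) the degrees of the irreducible factors of f mod p form the cycle type of an element of G. Factoring f modulo the 28 such primes p <= 127 (skipping 3, 17, 43, which divide the discriminant), each new pattern first appears at: mod 2: f = (x^6 + x^4 + x^2 + x + 1), pattern 6; mod 7: f = (x + 5)(x^2 + x + 4)(x^3 + 2x^2 + x + 6), pattern 3+2+1; mod 11: f = (x^2 + 1)(x^4 + 5x^3 + 3x^2 + 8x + 1), pattern 4+2; mod 13: f = (x + 4)(x + 9)(x^2 + 8x + 10)(x^2 + 12x + 3), pattern 2+2+1+1; mod 61: f = (x + 1)(x + 3)(x + 9)(x + 20)(x^2 + 22x + 27), pattern 2+1+1+1+1; mod 97: f = (x + 9)(x + 11)(x + 48)(x^3 + 23x^2 + 11x + 96), pattern 3+1+1+1; mod 113: f = (x^2 + 2x + 7)(x^2 + 43x + 61)(x^2 + 62x + 9), pattern 2+2+2; mod 127: f = (x^3 + 36x^2 + 70x + 126)(x^3 + 85x^2 + 60x + 126), pattern 3+3. No other pattern occurs in this range, so the set of observed cycle types is {6, 3+2+1, 4+2, 2+2+1+1, 2+1+1+1+1, 3+1+1+1, 2+2+2, 3+3}. The candidates containing elements of all these cycle types are (S_3 x S_3) : C_2 (6T13) of order 72, S_6 (6T16) of order 720; the others are excluded. The observed types are precisely the cycle types that occur in (S_3 x S_3) : C_2 (6T13) (apart from the identity). Each of the other remaining candidates has further cycle types, and by the Chebotarev density theorem the matching factorization patterns would occur for a proportion of primes equal to their share of the group: S_6 (6T16) additionally contains elements of type 5+1, 4+1+1 (234 of its 720 elements, about 32% of primes). None of the 28 primes tested shows any such pattern (for each of these groups the chance of that is below 10^-4), which rules them out. Hence G = (S_3 x S_3) : C_2 (6T13), of order 72.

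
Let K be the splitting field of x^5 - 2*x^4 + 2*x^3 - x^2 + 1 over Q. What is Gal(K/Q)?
D_5 (order 10)

The polynomial f is an irreducible quintic over Q, so G = Gal(f/Q) is a transitive subgroup of S_5: one of C_5 (5T1, order 5), D_5 (5T2, order 10), F_20 (5T3, order 20), A_5 (5T4, order 60) or S_5 (5T5, order 120). The discriminant of f is 2209 = 47^2, a perfect square, so G is contained in A_5. The transitive groups of degree 5 contained in A_5 are: C_5 (5T1, order 5), D_5 (5T2, order 10), A_5 (5T4, order 60). By Dedekind's theorem, for a prime p not dividing disc(f) the degrees of the irreducible factors of f mod p form the cycle type of an element of G. Factoring f modulo the 23 such primes p <= 89 (skipping 47, which divides the discriminant), each new pattern first appears at: mod 2: f = (x^5 + x^2 + 1), pattern 5; mod 5: f = (x + 1)(x^2 + 2)(x^2 + 2x + 3), pattern 2+2+1; mod 83: f = (x + 2)(x + 12)(x + 15)(x + 23)(x + 29), pattern 1+1+1+1+1. No other pattern occurs in this range, so the set of observed cycle types is {5, 2+2+1, 1+1+1+1+1}. The candidates containing elements of all these cycle types are D_5 (5T2) of order 10, A_5 (5T4) of order 60; the others are excluded. The observed types are precisely the cycle types that occur in D_5 (5T2). Each of the other remaining candidates has further cycle types, and by the Chebotarev density theorem the matching factorization patterns would occur for a proportion of primes equal to their share of the group: A_5 (5T4) additionally contains elements of type 3+1+1 (20 of its 60 elements, about 33% of primes). None of the 23 primes tested shows any such pattern (for each of these groups the chance of that is below 10^-4), which rules them out. Hence G = D_5 (5T2), of order 10.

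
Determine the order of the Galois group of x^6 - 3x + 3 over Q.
72

The degree of the splitting field over Q equals the order of the Galois group, so first determine the group. The polynomial f is an irreducible sextic over Q, so G = Gal(f/Q) is one of the 16 transitive subgroups 6T1, ..., 6T16 of S_6. The discriminant of f is -9059283, which is not a perfect square, so G is not contained in A_6. The transitive groups of degree 6 not contained in A_6 are: C_6 (6T1, order 6), S_3 (6T2, order 6), D_6 (6T3, order 12), C_3 x S_3 (6T5, order 18), A_4 x C_2 (6T6, order 24), S_4 (6T8, order 24), S_3 x S_3 (6T9, order 36), S_4 x C_2 (6T11, order 48), (S_3 x S_3) : C_2 (6T13, order 72), PGL(2,5) (6T14, order 120), S_6 (6T16, order 720). By Dedekind's theorem, for a prime p not dividing disc(f) the degrees of the irreducible factors of f mod p form the cycle type of an element of G. Factoring f modulo the 28 such primes p <= 127 (skipping 3, 17, 43, which divide the discriminant), each new pattern first appears at: mod 2: f = (x^6 + x + 1), pattern 6; mod 7: f = (x + 1)(x^2 + 4x + 6)(x^3 + 2x^2 + x + 4), pattern 3+2+1; mod 11: f = (x^2 + 9x + 2)(x^4 + 2x^3 + 2x^2 + 7), pattern 4+2; mod 13: f = (x + 3)(x + 8)(x^2 + 3x + 6)(x^2 + 12x + 3), pattern 2+2+1+1; mod 61: f = (x + 40)(x + 51)(x + 57)(x + 59)(x^2 + 37x + 50), pattern 2+1+1+1+1; mod 97: f = (x + 48)(x + 85)(x + 87)(x^3 + 71x^2 + 60x + 63), pattern 3+1+1+1; mod 113: f = (x^2 + 49x + 72)(x^2 + 68x + 105)(x^2 + 109x + 10), pattern 2+2+2; mod 127: f = (x^3 + 39x^2 + 106x + 109)(x^3 + 88x^2 + 18x + 21), pattern 3+3. No other pattern occurs in this range, so the set of observed cycle types is {6, 3+2+1, 4+2, 2+2+1+1, 2+1+1+1+1, 3+1+1+1, 2+2+2, 3+3}. The candidates containing elements of all these cycle types are (S_3 x S_3) : C_2 (6T13) of order 72, S_6 (6T16) of order 720; the others are excluded. The observed types are precisely the cycle types that occur in (S_3 x S_3) : C_2 (6T13) (apart from the identity). Each of the other remaining candidates has further cycle types, and by the Chebotarev density theorem the matching factorization patterns would occur for a proportion of primes equal to their share of the group: S_6 (6T16) additionally contains elements of type 5+1, 4+1+1 (234 of its 720 elements, about 32% of primes). None of the 28 primes tested shows any such pattern (for each of these groups the chance of that is below 10^-4), which rules them out. Hence G = (S_3 x S_3) : C_2 (6T13), of order 72. The Galois group (S_3 x S_3) : C_2 (6T13) has order 72, so the splitting field has degree 72 over Q.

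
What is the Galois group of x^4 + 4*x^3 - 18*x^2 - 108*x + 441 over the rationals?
The polynomial is an irreducible quartic over Q and its discriminant is 12230590464 = 110592^2, a perfect square, so the Galois group is contained in A_4. The resolvent cubic y^3 + 18*y^2 - 2196*y - 50472 is irreducible over Q. An irreducible resolvent with square discriminant gives A_4.

A_4 (order 12)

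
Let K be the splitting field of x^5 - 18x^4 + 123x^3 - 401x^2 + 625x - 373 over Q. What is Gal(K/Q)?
C_5 (also written C5)

The polynomial f is an irreducible quintic over Q, so G = Gal(f/Q) is a transitive subgroup of S_5: one of C_5 (5T1, order 5), D_5 (5T2, order 10), F_20 (5T3, order 20), A_5 (5T4, order 60) or S_5 (5T5, order 120). The discriminant of f is 14641 = 121^2, a perfect square, so G is contained in A_5. The transitive groups of degree 5 contained in A_5 are: C_5 (5T1, order 5), D_5 (5T2, order 10), A_5 (5T4, order 60). By Dedekind's theorem, for a prime p not dividing disc(f) the degrees of the irreducible factors of f mod p form the cycle type of an element of G. Factoring f modulo the 14 such primes p <= 47 (skipping 11, which divides the discriminant), each new pattern first appears at: mod 2: f = (x^5 + x^3 + x^2 + x + 1), pattern 5; mod 23: f = (x + 1)(x + 2)(x + 3)(x + 4)(x + 18), pattern 1+1+1+1+1. No other pattern occurs in this range, so the set of observed cycle types is {5, 1+1+1+1+1}. The candidates containing elements of all these cycle types are C_5 (5T1) of order 5, D_5 (5T2) of order 10, A_5 (5T4) of order 60; the others are excluded. The observed types are precisely the cycle types that occur in C_5 (5T1). Each of the other remaining candidates has further cycle types, and by the Chebotarev density theorem the matching factorization patterns would occur for a proportion of primes equal to their share of the group: D_5 (5T2) additionally contains elements of type 2+2+1 (5 of its 10 elements, about 50% of primes); A_5 (5T4) additionally contains elements of type 3+1+1, 2+2+1 (35 of its 60 elements, about 58% of primes). None of the 14 primes tested shows any such pattern (for each of these groups the chance of that is below 10^-4), which rules them out. Hence G = C_5 (5T1), of order 5.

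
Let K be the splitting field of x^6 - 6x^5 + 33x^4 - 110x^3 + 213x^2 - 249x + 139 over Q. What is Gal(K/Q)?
The polynomial f is an irreducible sextic over Q, so G = Gal(f/Q) is one of the 16 transitive subgroups 6T1, ..., 6T16 of S_6. The discriminant of f is -68490976847643, which is not a perfect square, so G is not contained in A_6. The transitive groups of degree 6 not contained in A_6 are: C_6 (6T1, order 6), S_3 (6T2, order 6), D_6 (6T3, order 12), C_3 x S_3 (6T5, order 18), A_4 x C_2 (6T6, order 24), S_4 (6T8, order 24), S_3 x S_3 (6T9, order 36), S_4 x C_2 (6T11, order 48), (S_3 x S_3) : C_2 (6T13, order 72), PGL(2,5) (6T14, order 120), S_6 (6T16, order 720). By Dedekind's theorem, for a prime p not dividing disc(f) the degrees of the irreducible factors of f mod p form the cycle type of an element of G. Factoring f modulo the 33 such primes p <= 151 (skipping 3, 7, 53, which divide the discriminant), each new pattern first appears at: mod 2: f = (x^6 + x^4 + x^2 + x + 1), pattern 6; mod 13: f = (x + 8)(x + 9)(x + 11)(x^3 + 5x^2 + 11x + 4), pattern 3+1+1+1; mod 17: f = (x^2 + 3x + 10)(x^2 + 4x + 7)(x^2 + 4x + 10), pattern 2+2+2; mod 19: f = (x^3 + 4x^2 + 7)(x^3 + 9x^2 + 16x + 9), pattern 3+3; mod 73: f = (x + 6)(x + 10)(x + 36)(x + 50)(x + 52)(x + 59), pattern 1+1+1+1+1+1. No other pattern occurs in this range, so the set of observed cycle types is {6, 3+1+1+1, 2+2+2, 3+3, 1+1+1+1+1+1}. The candidates containing elements of all these cycle types are C_3 x S_3 (6T5) of order 18, S_3 x S_3 (6T9) of order 36, (S_3 x S_3) : C_2 (6T13) of order 72, S_6 (6T16) of order 720; the others are excluded. The observed types are precisely the cycle types that occur in C_3 x S_3 (6T5). Each of the other remaining candidates has further cycle types, and by the Chebotarev density theorem the matching factorization patterns would occur for a proportion of primes equal to their share of the group: S_3 x S_3 (6T9) additionally contains elements of type 2+2+1+1 (9 of its 36 elements, about 25% of primes); (S_3 x S_3) : C_2 (6T13) additionally contains elements of type 4+2, 3+2+1, 2+2+1+1, 2+1+1+1+1 (45 of its 72 elements, about 62% of primes); S_6 (6T16) additionally contains elements of type 5+1, 4+2, 4+1+1, 3+2+1, 2+2+1+1, 2+1+1+1+1 (504 of its 720 elements, about 70% of primes). None of the 33 primes tested shows any such pattern (for each of these groups the chance of that is below 10^-4), which rules them out. Hence G = C_3 x S_3 (6T5), of order 18.

C_3 x S_3 (order 18)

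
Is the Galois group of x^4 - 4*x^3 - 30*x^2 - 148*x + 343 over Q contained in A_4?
No

The polynomial is irreducible of degree 4 over Q. Its discriminant is -88159684608, which is not a perfect square. A Galois group lies in the alternating group exactly when the discriminant is a square in Q, so the Galois group (D_4) is not contained in A_4.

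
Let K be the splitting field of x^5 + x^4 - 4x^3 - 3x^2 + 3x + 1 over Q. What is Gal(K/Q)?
The polynomial f is an irreducible quintic over Q, so G = Gal(f/Q) is a transitive subgroup of S_5: one of C_5 (5T1, order 5), D_5 (5T2, order 10), F_20 (5T3, order 20), A_5 (5T4, order 60) or S_5 (5T5, order 120). The discriminant of f is 14641 = 121^2, a perfect square, so G is contained in A_5. The transitive groups of degree 5 contained in A_5 are: C_5 (5T1, order 5), D_5 (5T2, order 10), A_5 (5T4, order 60). By Dedekind's theorem, for a prime p not dividing disc(f) the degrees of the irreducible factors of f mod p form the cycle type of an element of G. Factoring f modulo the 14 such primes p <= 47 (skipping 11, which divides the discriminant), each new pattern first appears at: mod 2: f = (x^5 + x^4 + x^2 + x + 1), pattern 5; mod 23: f = (x + 9)(x + 12)(x + 13)(x + 17)(x + 19), pattern 1+1+1+1+1. No other pattern occurs in this range, so the set of observed cycle types is {5, 1+1+1+1+1}. The candidates containing elements of all these cycle types are C_5 (5T1) of order 5, D_5 (5T2) of order 10, A_5 (5T4) of order 60; the others are excluded. The observed types are precisely the cycle types that occur in C_5 (5T1). Each of the other remaining candidates has further cycle types, and by the Chebotarev density theorem the matching factorization patterns would occur for a proportion of primes equal to their share of the group: D_5 (5T2) additionally contains elements of type 2+2+1 (5 of its 10 elements, about 50% of primes); A_5 (5T4) additionally contains elements of type 3+1+1, 2+2+1 (35 of its 60 elements, about 58% of primes). None of the 14 primes tested shows any such pattern (for each of these groups the chance of that is below 10^-4), which rules them out. Hence G = C_5 (5T1), of order 5.

5T1: C_5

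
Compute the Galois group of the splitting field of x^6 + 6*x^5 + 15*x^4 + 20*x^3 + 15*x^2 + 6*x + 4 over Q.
S_3 (also written S3)

The polynomial f is an irreducible sextic over Q, so G = Gal(f/Q) is one of the 16 transitive subgroups 6T1, ..., 6T16 of S_6. The discriminant of f is -11337408, which is not a perfect square, so G is not contained in A_6. The transitive groups of degree 6 not contained in A_6 are: C_6 (6T1, order 6), S_3 (6T2, order 6), D_6 (6T3, order 12), C_3 x S_3 (6T5, order 18), A_4 x C_2 (6T6, order 24), S_4 (6T8, order 24), S_3 x S_3 (6T9, order 36), S_4 x C_2 (6T11, order 48), (S_3 x S_3) : C_2 (6T13, order 72), PGL(2,5) (6T14, order 120), S_6 (6T16, order 720). By Dedekind's theorem, for a prime p not dividing disc(f) the degrees of the irreducible factors of f mod p form the cycle type of an element of G. Factoring f modulo the 23 such primes p <= 97 (skipping 2, 3, which divide the discriminant), each new pattern first appears at: mod 5: f = (x^2 + x + 2)(x^2 + 2x + 3)(x^2 + 3x + 4), pattern 2+2+2; mod 7: f = (x^3 + 3x^2 + 3x + 3)(x^3 + 3x^2 + 3x + 6), pattern 3+3; mod 61: f = (x + 4)(x + 20)(x + 23)(x + 40)(x + 43)(x + 59), pattern 1+1+1+1+1+1. No other pattern occurs in this range, so the set of observed cycle types is {2+2+2, 3+3, 1+1+1+1+1+1}. The candidates containing elements of all these cycle types are C_6 (6T1) of order 6, S_3 (6T2) of order 6, D_6 (6T3) of order 12, C_3 x S_3 (6T5) of order 18, A_4 x C_2 (6T6) of order 24, S_4 (6T8) of order 24, S_3 x S_3 (6T9) of order 36, S_4 x C_2 (6T11) of order 48, (S_3 x S_3) : C_2 (6T13) of order 72, PGL(2,5) (6T14) of order 120, S_6 (6T16) of order 720; the others are excluded. The observed types are precisely the cycle types that occur in S_3 (6T2). Each of the other remaining candidates has further cycle types, and by the Chebotarev density theorem the matching factorization patterns would occur for a proportion of primes equal to their share of the group: C_6 (6T1) additionally contains elements of type 6 (2 of its 6 elements, about 33% of primes); D_6 (6T3) additionally contains elements of type 6, 2+2+1+1 (5 of its 12 elements, about 42% of primes); C_3 x S_3 (6T5) additionally contains elements of type 6, 3+1+1+1 (10 of its 18 elements, about 56% of primes); A_4 x C_2 (6T6) additionally contains elements of type 6, 2+2+1+1, 2+1+1+1+1 (14 of its 24 elements, about 58% of primes); S_4 (6T8) additionally contains elements of type 4+1+1, 2+2+1+1 (9 of its 24 elements, about 38% of primes); S_3 x S_3 (6T9) additionally contains elements of type 6, 3+1+1+1, 2+2+1+1 (25 of its 36 elements, about 69% of primes); S_4 x C_2 (6T11) additionally contains elements of type 6, 4+2, 4+1+1, 2+2+1+1, 2+1+1+1+1 (32 of its 48 elements, about 67% of primes); (S_3 x S_3) : C_2 (6T13) additionally contains elements of type 6, 4+2, 3+2+1, 3+1+1+1, 2+2+1+1, 2+1+1+1+1 (61 of its 72 elements, about 85% of primes); PGL(2,5) (6T14) additionally contains elements of type 6, 5+1, 4+1+1, 2+2+1+1 (89 of its 120 elements, about 74% of primes); S_6 (6T16) additionally contains elements of type 6, 5+1, 4+2, 4+1+1, 3+2+1, 3+1+1+1, 2+2+1+1, 2+1+1+1+1 (664 of its 720 elements, about 92% of primes). None of the 23 primes tested shows any such pattern (for each of these groups the chance of that is below 10^-4), which rules them out. Hence G = S_3 (6T2), of order 6.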